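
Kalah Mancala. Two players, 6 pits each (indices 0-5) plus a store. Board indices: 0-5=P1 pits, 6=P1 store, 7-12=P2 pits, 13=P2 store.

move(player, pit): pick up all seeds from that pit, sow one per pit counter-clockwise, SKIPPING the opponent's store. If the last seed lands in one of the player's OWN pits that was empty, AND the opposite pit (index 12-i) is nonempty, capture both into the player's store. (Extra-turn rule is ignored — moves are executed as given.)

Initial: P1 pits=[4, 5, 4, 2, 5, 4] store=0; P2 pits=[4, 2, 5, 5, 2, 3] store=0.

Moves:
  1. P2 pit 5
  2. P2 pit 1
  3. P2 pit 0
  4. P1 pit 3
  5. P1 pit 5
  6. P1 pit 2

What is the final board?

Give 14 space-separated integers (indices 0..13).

Answer: 5 6 0 1 7 1 2 1 2 8 8 3 0 1

Derivation:
Move 1: P2 pit5 -> P1=[5,6,4,2,5,4](0) P2=[4,2,5,5,2,0](1)
Move 2: P2 pit1 -> P1=[5,6,4,2,5,4](0) P2=[4,0,6,6,2,0](1)
Move 3: P2 pit0 -> P1=[5,6,4,2,5,4](0) P2=[0,1,7,7,3,0](1)
Move 4: P1 pit3 -> P1=[5,6,4,0,6,5](0) P2=[0,1,7,7,3,0](1)
Move 5: P1 pit5 -> P1=[5,6,4,0,6,0](1) P2=[1,2,8,8,3,0](1)
Move 6: P1 pit2 -> P1=[5,6,0,1,7,1](2) P2=[1,2,8,8,3,0](1)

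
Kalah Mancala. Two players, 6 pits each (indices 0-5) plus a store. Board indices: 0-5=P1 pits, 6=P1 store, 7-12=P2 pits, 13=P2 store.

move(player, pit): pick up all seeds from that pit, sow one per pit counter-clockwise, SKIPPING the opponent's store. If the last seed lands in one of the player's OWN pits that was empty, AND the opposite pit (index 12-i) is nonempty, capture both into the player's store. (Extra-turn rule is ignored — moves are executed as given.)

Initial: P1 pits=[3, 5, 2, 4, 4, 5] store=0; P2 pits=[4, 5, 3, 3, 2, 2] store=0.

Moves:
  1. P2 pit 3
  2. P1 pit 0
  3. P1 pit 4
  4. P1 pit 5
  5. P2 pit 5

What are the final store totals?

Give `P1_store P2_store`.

Answer: 2 2

Derivation:
Move 1: P2 pit3 -> P1=[3,5,2,4,4,5](0) P2=[4,5,3,0,3,3](1)
Move 2: P1 pit0 -> P1=[0,6,3,5,4,5](0) P2=[4,5,3,0,3,3](1)
Move 3: P1 pit4 -> P1=[0,6,3,5,0,6](1) P2=[5,6,3,0,3,3](1)
Move 4: P1 pit5 -> P1=[0,6,3,5,0,0](2) P2=[6,7,4,1,4,3](1)
Move 5: P2 pit5 -> P1=[1,7,3,5,0,0](2) P2=[6,7,4,1,4,0](2)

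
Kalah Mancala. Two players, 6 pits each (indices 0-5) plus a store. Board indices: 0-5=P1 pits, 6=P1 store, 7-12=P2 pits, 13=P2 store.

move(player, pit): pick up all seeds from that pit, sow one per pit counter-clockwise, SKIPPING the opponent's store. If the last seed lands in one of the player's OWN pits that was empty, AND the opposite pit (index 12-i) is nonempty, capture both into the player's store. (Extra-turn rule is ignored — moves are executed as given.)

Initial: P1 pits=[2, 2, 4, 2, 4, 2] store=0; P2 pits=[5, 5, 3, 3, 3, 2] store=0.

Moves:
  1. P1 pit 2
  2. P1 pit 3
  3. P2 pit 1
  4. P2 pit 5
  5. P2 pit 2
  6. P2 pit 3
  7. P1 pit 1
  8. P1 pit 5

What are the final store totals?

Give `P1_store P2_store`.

Answer: 3 4

Derivation:
Move 1: P1 pit2 -> P1=[2,2,0,3,5,3](1) P2=[5,5,3,3,3,2](0)
Move 2: P1 pit3 -> P1=[2,2,0,0,6,4](2) P2=[5,5,3,3,3,2](0)
Move 3: P2 pit1 -> P1=[2,2,0,0,6,4](2) P2=[5,0,4,4,4,3](1)
Move 4: P2 pit5 -> P1=[3,3,0,0,6,4](2) P2=[5,0,4,4,4,0](2)
Move 5: P2 pit2 -> P1=[3,3,0,0,6,4](2) P2=[5,0,0,5,5,1](3)
Move 6: P2 pit3 -> P1=[4,4,0,0,6,4](2) P2=[5,0,0,0,6,2](4)
Move 7: P1 pit1 -> P1=[4,0,1,1,7,5](2) P2=[5,0,0,0,6,2](4)
Move 8: P1 pit5 -> P1=[4,0,1,1,7,0](3) P2=[6,1,1,1,6,2](4)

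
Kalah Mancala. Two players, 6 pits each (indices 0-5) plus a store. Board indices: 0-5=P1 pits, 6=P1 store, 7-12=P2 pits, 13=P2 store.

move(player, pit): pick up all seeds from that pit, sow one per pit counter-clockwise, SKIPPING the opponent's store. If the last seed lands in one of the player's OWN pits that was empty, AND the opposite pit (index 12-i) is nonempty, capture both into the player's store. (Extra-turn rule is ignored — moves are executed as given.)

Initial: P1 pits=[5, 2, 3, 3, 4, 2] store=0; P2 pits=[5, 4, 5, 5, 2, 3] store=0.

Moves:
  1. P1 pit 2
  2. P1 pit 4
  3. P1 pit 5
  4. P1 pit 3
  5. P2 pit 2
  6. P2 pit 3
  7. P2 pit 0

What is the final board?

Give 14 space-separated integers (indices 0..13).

Move 1: P1 pit2 -> P1=[5,2,0,4,5,3](0) P2=[5,4,5,5,2,3](0)
Move 2: P1 pit4 -> P1=[5,2,0,4,0,4](1) P2=[6,5,6,5,2,3](0)
Move 3: P1 pit5 -> P1=[5,2,0,4,0,0](2) P2=[7,6,7,5,2,3](0)
Move 4: P1 pit3 -> P1=[5,2,0,0,1,1](3) P2=[8,6,7,5,2,3](0)
Move 5: P2 pit2 -> P1=[6,3,1,0,1,1](3) P2=[8,6,0,6,3,4](1)
Move 6: P2 pit3 -> P1=[7,4,2,0,1,1](3) P2=[8,6,0,0,4,5](2)
Move 7: P2 pit0 -> P1=[8,5,2,0,1,1](3) P2=[0,7,1,1,5,6](3)

Answer: 8 5 2 0 1 1 3 0 7 1 1 5 6 3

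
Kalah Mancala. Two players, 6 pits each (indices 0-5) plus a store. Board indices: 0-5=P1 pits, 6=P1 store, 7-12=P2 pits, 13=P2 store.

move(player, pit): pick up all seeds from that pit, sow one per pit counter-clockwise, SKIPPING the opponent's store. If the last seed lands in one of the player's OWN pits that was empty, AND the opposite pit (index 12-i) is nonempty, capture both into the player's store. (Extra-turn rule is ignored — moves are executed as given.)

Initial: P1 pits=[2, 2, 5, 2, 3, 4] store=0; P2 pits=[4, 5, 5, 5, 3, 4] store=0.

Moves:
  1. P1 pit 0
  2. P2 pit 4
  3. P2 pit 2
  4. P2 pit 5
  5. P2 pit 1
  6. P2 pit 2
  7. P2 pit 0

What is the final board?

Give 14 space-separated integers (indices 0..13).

Answer: 3 4 7 3 4 4 0 0 1 1 9 3 1 4

Derivation:
Move 1: P1 pit0 -> P1=[0,3,6,2,3,4](0) P2=[4,5,5,5,3,4](0)
Move 2: P2 pit4 -> P1=[1,3,6,2,3,4](0) P2=[4,5,5,5,0,5](1)
Move 3: P2 pit2 -> P1=[2,3,6,2,3,4](0) P2=[4,5,0,6,1,6](2)
Move 4: P2 pit5 -> P1=[3,4,7,3,4,4](0) P2=[4,5,0,6,1,0](3)
Move 5: P2 pit1 -> P1=[3,4,7,3,4,4](0) P2=[4,0,1,7,2,1](4)
Move 6: P2 pit2 -> P1=[3,4,7,3,4,4](0) P2=[4,0,0,8,2,1](4)
Move 7: P2 pit0 -> P1=[3,4,7,3,4,4](0) P2=[0,1,1,9,3,1](4)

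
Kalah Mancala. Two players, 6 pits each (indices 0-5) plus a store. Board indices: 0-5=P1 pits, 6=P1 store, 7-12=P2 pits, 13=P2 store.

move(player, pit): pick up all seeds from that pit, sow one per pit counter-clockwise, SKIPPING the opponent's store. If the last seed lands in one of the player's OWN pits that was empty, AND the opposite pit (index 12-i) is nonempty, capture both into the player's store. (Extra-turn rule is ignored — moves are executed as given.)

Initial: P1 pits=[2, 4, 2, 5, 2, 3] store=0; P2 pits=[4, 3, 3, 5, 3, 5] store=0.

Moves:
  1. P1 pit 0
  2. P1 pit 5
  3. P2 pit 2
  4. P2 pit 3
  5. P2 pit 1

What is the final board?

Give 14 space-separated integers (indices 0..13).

Answer: 1 6 4 5 2 0 1 5 0 1 1 6 8 1

Derivation:
Move 1: P1 pit0 -> P1=[0,5,3,5,2,3](0) P2=[4,3,3,5,3,5](0)
Move 2: P1 pit5 -> P1=[0,5,3,5,2,0](1) P2=[5,4,3,5,3,5](0)
Move 3: P2 pit2 -> P1=[0,5,3,5,2,0](1) P2=[5,4,0,6,4,6](0)
Move 4: P2 pit3 -> P1=[1,6,4,5,2,0](1) P2=[5,4,0,0,5,7](1)
Move 5: P2 pit1 -> P1=[1,6,4,5,2,0](1) P2=[5,0,1,1,6,8](1)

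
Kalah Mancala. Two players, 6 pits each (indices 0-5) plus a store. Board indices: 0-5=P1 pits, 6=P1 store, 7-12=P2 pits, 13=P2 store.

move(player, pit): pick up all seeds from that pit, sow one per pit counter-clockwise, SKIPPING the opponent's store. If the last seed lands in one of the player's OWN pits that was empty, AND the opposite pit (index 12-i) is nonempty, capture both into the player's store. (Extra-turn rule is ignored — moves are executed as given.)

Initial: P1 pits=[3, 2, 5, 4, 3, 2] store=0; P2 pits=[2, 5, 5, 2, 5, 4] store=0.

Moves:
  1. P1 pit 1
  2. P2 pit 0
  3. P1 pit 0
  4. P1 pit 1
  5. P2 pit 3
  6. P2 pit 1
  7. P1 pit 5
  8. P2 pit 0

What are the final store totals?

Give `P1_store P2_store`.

Answer: 1 5

Derivation:
Move 1: P1 pit1 -> P1=[3,0,6,5,3,2](0) P2=[2,5,5,2,5,4](0)
Move 2: P2 pit0 -> P1=[3,0,6,5,3,2](0) P2=[0,6,6,2,5,4](0)
Move 3: P1 pit0 -> P1=[0,1,7,6,3,2](0) P2=[0,6,6,2,5,4](0)
Move 4: P1 pit1 -> P1=[0,0,8,6,3,2](0) P2=[0,6,6,2,5,4](0)
Move 5: P2 pit3 -> P1=[0,0,8,6,3,2](0) P2=[0,6,6,0,6,5](0)
Move 6: P2 pit1 -> P1=[1,0,8,6,3,2](0) P2=[0,0,7,1,7,6](1)
Move 7: P1 pit5 -> P1=[1,0,8,6,3,0](1) P2=[1,0,7,1,7,6](1)
Move 8: P2 pit0 -> P1=[1,0,8,6,0,0](1) P2=[0,0,7,1,7,6](5)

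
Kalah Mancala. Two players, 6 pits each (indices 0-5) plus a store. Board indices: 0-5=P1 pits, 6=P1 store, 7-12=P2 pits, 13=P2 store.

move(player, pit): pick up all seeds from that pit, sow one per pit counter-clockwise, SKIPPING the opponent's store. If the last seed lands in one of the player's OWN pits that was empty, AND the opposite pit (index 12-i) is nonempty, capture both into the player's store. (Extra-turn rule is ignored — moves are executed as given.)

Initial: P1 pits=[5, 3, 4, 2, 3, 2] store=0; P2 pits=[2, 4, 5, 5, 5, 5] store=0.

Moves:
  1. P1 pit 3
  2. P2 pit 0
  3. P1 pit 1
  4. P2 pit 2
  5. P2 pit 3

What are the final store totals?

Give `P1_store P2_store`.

Answer: 0 2

Derivation:
Move 1: P1 pit3 -> P1=[5,3,4,0,4,3](0) P2=[2,4,5,5,5,5](0)
Move 2: P2 pit0 -> P1=[5,3,4,0,4,3](0) P2=[0,5,6,5,5,5](0)
Move 3: P1 pit1 -> P1=[5,0,5,1,5,3](0) P2=[0,5,6,5,5,5](0)
Move 4: P2 pit2 -> P1=[6,1,5,1,5,3](0) P2=[0,5,0,6,6,6](1)
Move 5: P2 pit3 -> P1=[7,2,6,1,5,3](0) P2=[0,5,0,0,7,7](2)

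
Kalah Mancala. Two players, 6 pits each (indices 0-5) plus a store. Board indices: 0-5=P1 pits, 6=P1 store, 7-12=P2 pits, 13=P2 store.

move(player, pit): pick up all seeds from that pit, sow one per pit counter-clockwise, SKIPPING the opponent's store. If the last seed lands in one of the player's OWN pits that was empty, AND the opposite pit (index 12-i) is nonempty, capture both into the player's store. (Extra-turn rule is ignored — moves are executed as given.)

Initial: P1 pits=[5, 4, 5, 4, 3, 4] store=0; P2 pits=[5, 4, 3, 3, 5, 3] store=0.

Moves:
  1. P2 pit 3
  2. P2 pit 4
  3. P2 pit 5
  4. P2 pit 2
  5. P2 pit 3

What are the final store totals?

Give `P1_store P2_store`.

Answer: 0 11

Derivation:
Move 1: P2 pit3 -> P1=[5,4,5,4,3,4](0) P2=[5,4,3,0,6,4](1)
Move 2: P2 pit4 -> P1=[6,5,6,5,3,4](0) P2=[5,4,3,0,0,5](2)
Move 3: P2 pit5 -> P1=[7,6,7,6,3,4](0) P2=[5,4,3,0,0,0](3)
Move 4: P2 pit2 -> P1=[0,6,7,6,3,4](0) P2=[5,4,0,1,1,0](11)
Move 5: P2 pit3 -> P1=[0,6,7,6,3,4](0) P2=[5,4,0,0,2,0](11)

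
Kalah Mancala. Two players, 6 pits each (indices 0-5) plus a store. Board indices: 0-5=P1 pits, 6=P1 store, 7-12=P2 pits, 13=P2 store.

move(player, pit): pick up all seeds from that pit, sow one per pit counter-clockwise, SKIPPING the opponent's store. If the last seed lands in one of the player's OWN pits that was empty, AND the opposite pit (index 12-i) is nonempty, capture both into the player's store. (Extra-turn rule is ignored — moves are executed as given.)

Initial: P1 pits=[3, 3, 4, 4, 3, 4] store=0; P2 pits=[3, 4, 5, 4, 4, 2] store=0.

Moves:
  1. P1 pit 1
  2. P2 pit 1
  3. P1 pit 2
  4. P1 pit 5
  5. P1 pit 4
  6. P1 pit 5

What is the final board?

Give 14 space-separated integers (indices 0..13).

Answer: 3 0 0 6 0 0 4 6 2 8 6 5 3 0

Derivation:
Move 1: P1 pit1 -> P1=[3,0,5,5,4,4](0) P2=[3,4,5,4,4,2](0)
Move 2: P2 pit1 -> P1=[3,0,5,5,4,4](0) P2=[3,0,6,5,5,3](0)
Move 3: P1 pit2 -> P1=[3,0,0,6,5,5](1) P2=[4,0,6,5,5,3](0)
Move 4: P1 pit5 -> P1=[3,0,0,6,5,0](2) P2=[5,1,7,6,5,3](0)
Move 5: P1 pit4 -> P1=[3,0,0,6,0,1](3) P2=[6,2,8,6,5,3](0)
Move 6: P1 pit5 -> P1=[3,0,0,6,0,0](4) P2=[6,2,8,6,5,3](0)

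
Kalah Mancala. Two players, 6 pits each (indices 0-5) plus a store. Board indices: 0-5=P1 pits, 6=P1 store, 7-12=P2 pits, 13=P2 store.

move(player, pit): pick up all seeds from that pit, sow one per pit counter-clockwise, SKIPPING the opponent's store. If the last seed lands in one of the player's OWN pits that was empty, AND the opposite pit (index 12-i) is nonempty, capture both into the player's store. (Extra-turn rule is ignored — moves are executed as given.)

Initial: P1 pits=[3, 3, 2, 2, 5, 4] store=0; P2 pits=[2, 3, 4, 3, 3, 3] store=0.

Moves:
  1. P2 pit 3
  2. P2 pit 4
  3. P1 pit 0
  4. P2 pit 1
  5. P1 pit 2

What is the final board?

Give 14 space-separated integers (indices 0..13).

Move 1: P2 pit3 -> P1=[3,3,2,2,5,4](0) P2=[2,3,4,0,4,4](1)
Move 2: P2 pit4 -> P1=[4,4,2,2,5,4](0) P2=[2,3,4,0,0,5](2)
Move 3: P1 pit0 -> P1=[0,5,3,3,6,4](0) P2=[2,3,4,0,0,5](2)
Move 4: P2 pit1 -> P1=[0,0,3,3,6,4](0) P2=[2,0,5,1,0,5](8)
Move 5: P1 pit2 -> P1=[0,0,0,4,7,5](0) P2=[2,0,5,1,0,5](8)

Answer: 0 0 0 4 7 5 0 2 0 5 1 0 5 8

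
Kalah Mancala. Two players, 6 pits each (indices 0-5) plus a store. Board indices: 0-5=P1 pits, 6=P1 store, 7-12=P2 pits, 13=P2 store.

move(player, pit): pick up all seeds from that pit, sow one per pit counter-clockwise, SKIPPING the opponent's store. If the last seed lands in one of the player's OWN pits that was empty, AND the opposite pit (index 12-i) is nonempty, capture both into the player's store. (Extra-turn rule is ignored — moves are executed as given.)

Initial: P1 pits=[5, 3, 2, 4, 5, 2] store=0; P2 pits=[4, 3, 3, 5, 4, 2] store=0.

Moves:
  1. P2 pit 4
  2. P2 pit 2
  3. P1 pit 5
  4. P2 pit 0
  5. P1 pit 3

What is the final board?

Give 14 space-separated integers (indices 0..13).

Answer: 6 4 2 0 6 1 2 1 4 1 7 2 5 1

Derivation:
Move 1: P2 pit4 -> P1=[6,4,2,4,5,2](0) P2=[4,3,3,5,0,3](1)
Move 2: P2 pit2 -> P1=[6,4,2,4,5,2](0) P2=[4,3,0,6,1,4](1)
Move 3: P1 pit5 -> P1=[6,4,2,4,5,0](1) P2=[5,3,0,6,1,4](1)
Move 4: P2 pit0 -> P1=[6,4,2,4,5,0](1) P2=[0,4,1,7,2,5](1)
Move 5: P1 pit3 -> P1=[6,4,2,0,6,1](2) P2=[1,4,1,7,2,5](1)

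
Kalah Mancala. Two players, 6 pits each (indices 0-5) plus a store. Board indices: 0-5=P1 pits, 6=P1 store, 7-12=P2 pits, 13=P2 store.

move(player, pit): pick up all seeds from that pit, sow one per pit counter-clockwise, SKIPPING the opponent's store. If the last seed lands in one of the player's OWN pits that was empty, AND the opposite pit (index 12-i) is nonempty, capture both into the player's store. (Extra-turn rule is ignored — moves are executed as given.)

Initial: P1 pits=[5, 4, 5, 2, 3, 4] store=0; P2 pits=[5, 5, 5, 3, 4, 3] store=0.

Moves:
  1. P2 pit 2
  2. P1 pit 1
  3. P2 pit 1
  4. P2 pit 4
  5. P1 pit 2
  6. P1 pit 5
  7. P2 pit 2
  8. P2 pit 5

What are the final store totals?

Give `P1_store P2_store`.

Answer: 2 4

Derivation:
Move 1: P2 pit2 -> P1=[6,4,5,2,3,4](0) P2=[5,5,0,4,5,4](1)
Move 2: P1 pit1 -> P1=[6,0,6,3,4,5](0) P2=[5,5,0,4,5,4](1)
Move 3: P2 pit1 -> P1=[6,0,6,3,4,5](0) P2=[5,0,1,5,6,5](2)
Move 4: P2 pit4 -> P1=[7,1,7,4,4,5](0) P2=[5,0,1,5,0,6](3)
Move 5: P1 pit2 -> P1=[7,1,0,5,5,6](1) P2=[6,1,2,5,0,6](3)
Move 6: P1 pit5 -> P1=[7,1,0,5,5,0](2) P2=[7,2,3,6,1,6](3)
Move 7: P2 pit2 -> P1=[7,1,0,5,5,0](2) P2=[7,2,0,7,2,7](3)
Move 8: P2 pit5 -> P1=[8,2,1,6,6,1](2) P2=[7,2,0,7,2,0](4)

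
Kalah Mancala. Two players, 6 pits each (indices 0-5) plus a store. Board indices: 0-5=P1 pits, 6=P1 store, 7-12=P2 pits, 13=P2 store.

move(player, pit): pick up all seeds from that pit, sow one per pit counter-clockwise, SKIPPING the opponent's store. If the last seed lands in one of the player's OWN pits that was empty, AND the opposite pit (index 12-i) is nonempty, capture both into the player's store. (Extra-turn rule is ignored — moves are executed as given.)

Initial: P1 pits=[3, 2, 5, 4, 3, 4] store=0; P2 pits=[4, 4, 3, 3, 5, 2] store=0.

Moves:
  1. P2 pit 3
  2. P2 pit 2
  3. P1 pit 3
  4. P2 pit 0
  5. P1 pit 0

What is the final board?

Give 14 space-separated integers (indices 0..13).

Move 1: P2 pit3 -> P1=[3,2,5,4,3,4](0) P2=[4,4,3,0,6,3](1)
Move 2: P2 pit2 -> P1=[3,2,5,4,3,4](0) P2=[4,4,0,1,7,4](1)
Move 3: P1 pit3 -> P1=[3,2,5,0,4,5](1) P2=[5,4,0,1,7,4](1)
Move 4: P2 pit0 -> P1=[3,2,5,0,4,5](1) P2=[0,5,1,2,8,5](1)
Move 5: P1 pit0 -> P1=[0,3,6,0,4,5](3) P2=[0,5,0,2,8,5](1)

Answer: 0 3 6 0 4 5 3 0 5 0 2 8 5 1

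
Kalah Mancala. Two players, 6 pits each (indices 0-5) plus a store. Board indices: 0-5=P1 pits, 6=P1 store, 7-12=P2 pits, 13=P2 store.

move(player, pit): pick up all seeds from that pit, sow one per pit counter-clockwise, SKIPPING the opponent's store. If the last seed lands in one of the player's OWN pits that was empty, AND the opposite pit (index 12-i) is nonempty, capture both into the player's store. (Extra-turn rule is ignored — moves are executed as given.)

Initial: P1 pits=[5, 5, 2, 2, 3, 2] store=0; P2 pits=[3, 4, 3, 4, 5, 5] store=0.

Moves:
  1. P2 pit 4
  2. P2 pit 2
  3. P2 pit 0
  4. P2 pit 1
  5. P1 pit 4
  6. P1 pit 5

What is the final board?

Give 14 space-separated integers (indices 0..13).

Move 1: P2 pit4 -> P1=[6,6,3,2,3,2](0) P2=[3,4,3,4,0,6](1)
Move 2: P2 pit2 -> P1=[6,6,3,2,3,2](0) P2=[3,4,0,5,1,7](1)
Move 3: P2 pit0 -> P1=[6,6,3,2,3,2](0) P2=[0,5,1,6,1,7](1)
Move 4: P2 pit1 -> P1=[6,6,3,2,3,2](0) P2=[0,0,2,7,2,8](2)
Move 5: P1 pit4 -> P1=[6,6,3,2,0,3](1) P2=[1,0,2,7,2,8](2)
Move 6: P1 pit5 -> P1=[6,6,3,2,0,0](2) P2=[2,1,2,7,2,8](2)

Answer: 6 6 3 2 0 0 2 2 1 2 7 2 8 2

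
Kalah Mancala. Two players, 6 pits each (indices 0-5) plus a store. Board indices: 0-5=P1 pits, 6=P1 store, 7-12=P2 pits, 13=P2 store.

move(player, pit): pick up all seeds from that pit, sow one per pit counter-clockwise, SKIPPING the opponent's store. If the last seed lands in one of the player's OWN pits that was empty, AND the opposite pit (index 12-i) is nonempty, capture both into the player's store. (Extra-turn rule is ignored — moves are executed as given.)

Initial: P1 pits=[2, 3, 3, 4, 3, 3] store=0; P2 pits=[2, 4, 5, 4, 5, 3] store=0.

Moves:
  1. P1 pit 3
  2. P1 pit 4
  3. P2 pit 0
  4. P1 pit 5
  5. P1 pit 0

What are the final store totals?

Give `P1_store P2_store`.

Answer: 3 0

Derivation:
Move 1: P1 pit3 -> P1=[2,3,3,0,4,4](1) P2=[3,4,5,4,5,3](0)
Move 2: P1 pit4 -> P1=[2,3,3,0,0,5](2) P2=[4,5,5,4,5,3](0)
Move 3: P2 pit0 -> P1=[2,3,3,0,0,5](2) P2=[0,6,6,5,6,3](0)
Move 4: P1 pit5 -> P1=[2,3,3,0,0,0](3) P2=[1,7,7,6,6,3](0)
Move 5: P1 pit0 -> P1=[0,4,4,0,0,0](3) P2=[1,7,7,6,6,3](0)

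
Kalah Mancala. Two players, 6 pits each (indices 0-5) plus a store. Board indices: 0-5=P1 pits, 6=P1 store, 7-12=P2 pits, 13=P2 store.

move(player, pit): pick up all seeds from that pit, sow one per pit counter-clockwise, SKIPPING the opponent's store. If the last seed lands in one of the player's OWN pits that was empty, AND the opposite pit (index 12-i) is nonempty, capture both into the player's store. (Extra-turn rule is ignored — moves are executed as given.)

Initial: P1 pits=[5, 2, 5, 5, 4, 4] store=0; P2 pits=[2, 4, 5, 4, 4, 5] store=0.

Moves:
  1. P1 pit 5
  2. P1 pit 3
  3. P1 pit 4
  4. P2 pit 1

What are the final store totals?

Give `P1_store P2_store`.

Answer: 3 1

Derivation:
Move 1: P1 pit5 -> P1=[5,2,5,5,4,0](1) P2=[3,5,6,4,4,5](0)
Move 2: P1 pit3 -> P1=[5,2,5,0,5,1](2) P2=[4,6,6,4,4,5](0)
Move 3: P1 pit4 -> P1=[5,2,5,0,0,2](3) P2=[5,7,7,4,4,5](0)
Move 4: P2 pit1 -> P1=[6,3,5,0,0,2](3) P2=[5,0,8,5,5,6](1)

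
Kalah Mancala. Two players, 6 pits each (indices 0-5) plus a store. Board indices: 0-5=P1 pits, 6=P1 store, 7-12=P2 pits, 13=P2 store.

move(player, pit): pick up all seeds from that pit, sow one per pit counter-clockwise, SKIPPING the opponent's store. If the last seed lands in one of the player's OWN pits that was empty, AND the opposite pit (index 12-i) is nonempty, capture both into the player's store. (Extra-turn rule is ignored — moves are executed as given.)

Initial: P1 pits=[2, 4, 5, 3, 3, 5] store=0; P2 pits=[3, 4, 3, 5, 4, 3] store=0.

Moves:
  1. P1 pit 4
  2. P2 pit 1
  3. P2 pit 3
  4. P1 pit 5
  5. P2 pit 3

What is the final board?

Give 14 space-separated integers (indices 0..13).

Move 1: P1 pit4 -> P1=[2,4,5,3,0,6](1) P2=[4,4,3,5,4,3](0)
Move 2: P2 pit1 -> P1=[2,4,5,3,0,6](1) P2=[4,0,4,6,5,4](0)
Move 3: P2 pit3 -> P1=[3,5,6,3,0,6](1) P2=[4,0,4,0,6,5](1)
Move 4: P1 pit5 -> P1=[3,5,6,3,0,0](2) P2=[5,1,5,1,7,5](1)
Move 5: P2 pit3 -> P1=[3,5,6,3,0,0](2) P2=[5,1,5,0,8,5](1)

Answer: 3 5 6 3 0 0 2 5 1 5 0 8 5 1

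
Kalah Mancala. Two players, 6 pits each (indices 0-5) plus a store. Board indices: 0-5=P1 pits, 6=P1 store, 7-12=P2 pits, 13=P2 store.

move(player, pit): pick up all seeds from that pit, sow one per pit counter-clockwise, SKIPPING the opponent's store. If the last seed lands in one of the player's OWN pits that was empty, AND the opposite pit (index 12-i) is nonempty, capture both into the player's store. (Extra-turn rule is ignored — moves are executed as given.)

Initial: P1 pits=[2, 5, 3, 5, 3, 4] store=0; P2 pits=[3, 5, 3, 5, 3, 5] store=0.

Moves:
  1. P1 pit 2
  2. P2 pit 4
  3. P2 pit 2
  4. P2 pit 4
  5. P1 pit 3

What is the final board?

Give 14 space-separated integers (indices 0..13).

Answer: 3 5 0 0 5 6 1 4 6 1 6 0 8 1

Derivation:
Move 1: P1 pit2 -> P1=[2,5,0,6,4,5](0) P2=[3,5,3,5,3,5](0)
Move 2: P2 pit4 -> P1=[3,5,0,6,4,5](0) P2=[3,5,3,5,0,6](1)
Move 3: P2 pit2 -> P1=[3,5,0,6,4,5](0) P2=[3,5,0,6,1,7](1)
Move 4: P2 pit4 -> P1=[3,5,0,6,4,5](0) P2=[3,5,0,6,0,8](1)
Move 5: P1 pit3 -> P1=[3,5,0,0,5,6](1) P2=[4,6,1,6,0,8](1)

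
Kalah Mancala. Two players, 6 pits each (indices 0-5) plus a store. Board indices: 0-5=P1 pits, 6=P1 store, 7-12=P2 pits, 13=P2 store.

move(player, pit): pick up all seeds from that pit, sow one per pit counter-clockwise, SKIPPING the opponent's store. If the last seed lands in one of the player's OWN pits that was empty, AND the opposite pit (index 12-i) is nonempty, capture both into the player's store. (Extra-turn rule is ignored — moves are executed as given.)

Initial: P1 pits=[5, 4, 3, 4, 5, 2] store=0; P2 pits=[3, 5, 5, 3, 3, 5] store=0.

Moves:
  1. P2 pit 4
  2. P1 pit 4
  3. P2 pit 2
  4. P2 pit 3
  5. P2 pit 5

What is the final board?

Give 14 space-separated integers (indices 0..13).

Answer: 9 6 4 5 1 4 1 5 6 0 0 2 0 4

Derivation:
Move 1: P2 pit4 -> P1=[6,4,3,4,5,2](0) P2=[3,5,5,3,0,6](1)
Move 2: P1 pit4 -> P1=[6,4,3,4,0,3](1) P2=[4,6,6,3,0,6](1)
Move 3: P2 pit2 -> P1=[7,5,3,4,0,3](1) P2=[4,6,0,4,1,7](2)
Move 4: P2 pit3 -> P1=[8,5,3,4,0,3](1) P2=[4,6,0,0,2,8](3)
Move 5: P2 pit5 -> P1=[9,6,4,5,1,4](1) P2=[5,6,0,0,2,0](4)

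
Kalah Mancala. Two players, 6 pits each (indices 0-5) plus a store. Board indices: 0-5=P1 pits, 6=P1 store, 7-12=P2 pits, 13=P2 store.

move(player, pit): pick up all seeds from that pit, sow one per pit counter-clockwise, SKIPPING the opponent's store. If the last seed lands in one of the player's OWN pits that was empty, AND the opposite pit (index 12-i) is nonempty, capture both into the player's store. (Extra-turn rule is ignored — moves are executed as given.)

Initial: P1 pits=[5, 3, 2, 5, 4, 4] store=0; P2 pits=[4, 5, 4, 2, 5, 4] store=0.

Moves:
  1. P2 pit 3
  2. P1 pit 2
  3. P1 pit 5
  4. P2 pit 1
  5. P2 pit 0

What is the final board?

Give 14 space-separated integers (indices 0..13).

Answer: 6 3 0 6 5 0 1 0 1 7 2 8 7 1

Derivation:
Move 1: P2 pit3 -> P1=[5,3,2,5,4,4](0) P2=[4,5,4,0,6,5](0)
Move 2: P1 pit2 -> P1=[5,3,0,6,5,4](0) P2=[4,5,4,0,6,5](0)
Move 3: P1 pit5 -> P1=[5,3,0,6,5,0](1) P2=[5,6,5,0,6,5](0)
Move 4: P2 pit1 -> P1=[6,3,0,6,5,0](1) P2=[5,0,6,1,7,6](1)
Move 5: P2 pit0 -> P1=[6,3,0,6,5,0](1) P2=[0,1,7,2,8,7](1)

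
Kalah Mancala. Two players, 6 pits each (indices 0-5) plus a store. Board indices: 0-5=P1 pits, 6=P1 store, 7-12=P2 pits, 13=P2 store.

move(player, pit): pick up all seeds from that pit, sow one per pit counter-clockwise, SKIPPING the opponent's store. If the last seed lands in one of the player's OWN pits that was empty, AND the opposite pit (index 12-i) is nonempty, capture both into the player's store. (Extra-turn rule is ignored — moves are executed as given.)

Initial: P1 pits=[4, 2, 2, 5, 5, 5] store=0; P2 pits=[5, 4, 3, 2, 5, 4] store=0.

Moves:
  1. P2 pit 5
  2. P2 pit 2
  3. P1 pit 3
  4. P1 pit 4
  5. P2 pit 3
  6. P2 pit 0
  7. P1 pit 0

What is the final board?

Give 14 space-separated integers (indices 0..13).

Answer: 0 4 4 0 0 7 2 0 7 2 1 8 2 9

Derivation:
Move 1: P2 pit5 -> P1=[5,3,3,5,5,5](0) P2=[5,4,3,2,5,0](1)
Move 2: P2 pit2 -> P1=[0,3,3,5,5,5](0) P2=[5,4,0,3,6,0](7)
Move 3: P1 pit3 -> P1=[0,3,3,0,6,6](1) P2=[6,5,0,3,6,0](7)
Move 4: P1 pit4 -> P1=[0,3,3,0,0,7](2) P2=[7,6,1,4,6,0](7)
Move 5: P2 pit3 -> P1=[1,3,3,0,0,7](2) P2=[7,6,1,0,7,1](8)
Move 6: P2 pit0 -> P1=[2,3,3,0,0,7](2) P2=[0,7,2,1,8,2](9)
Move 7: P1 pit0 -> P1=[0,4,4,0,0,7](2) P2=[0,7,2,1,8,2](9)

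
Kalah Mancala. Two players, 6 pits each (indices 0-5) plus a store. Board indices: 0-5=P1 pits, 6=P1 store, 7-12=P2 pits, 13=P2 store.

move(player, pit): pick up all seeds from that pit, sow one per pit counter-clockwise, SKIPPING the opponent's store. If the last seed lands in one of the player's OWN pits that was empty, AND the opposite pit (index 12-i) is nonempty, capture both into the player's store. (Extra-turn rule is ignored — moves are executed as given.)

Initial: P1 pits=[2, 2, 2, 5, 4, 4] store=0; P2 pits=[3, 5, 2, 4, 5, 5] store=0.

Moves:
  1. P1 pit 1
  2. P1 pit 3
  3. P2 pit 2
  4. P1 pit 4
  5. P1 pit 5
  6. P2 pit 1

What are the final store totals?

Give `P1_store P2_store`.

Answer: 3 1

Derivation:
Move 1: P1 pit1 -> P1=[2,0,3,6,4,4](0) P2=[3,5,2,4,5,5](0)
Move 2: P1 pit3 -> P1=[2,0,3,0,5,5](1) P2=[4,6,3,4,5,5](0)
Move 3: P2 pit2 -> P1=[2,0,3,0,5,5](1) P2=[4,6,0,5,6,6](0)
Move 4: P1 pit4 -> P1=[2,0,3,0,0,6](2) P2=[5,7,1,5,6,6](0)
Move 5: P1 pit5 -> P1=[2,0,3,0,0,0](3) P2=[6,8,2,6,7,6](0)
Move 6: P2 pit1 -> P1=[3,1,4,0,0,0](3) P2=[6,0,3,7,8,7](1)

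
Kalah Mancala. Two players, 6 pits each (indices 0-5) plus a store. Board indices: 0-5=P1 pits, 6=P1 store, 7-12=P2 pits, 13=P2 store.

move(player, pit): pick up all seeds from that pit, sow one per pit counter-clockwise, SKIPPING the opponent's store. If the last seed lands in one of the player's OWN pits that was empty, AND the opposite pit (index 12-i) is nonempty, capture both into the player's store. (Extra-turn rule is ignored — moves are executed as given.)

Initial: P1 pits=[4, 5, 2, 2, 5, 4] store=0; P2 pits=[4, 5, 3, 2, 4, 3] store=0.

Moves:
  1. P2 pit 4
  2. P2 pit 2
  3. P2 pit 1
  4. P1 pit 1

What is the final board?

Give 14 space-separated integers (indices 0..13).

Move 1: P2 pit4 -> P1=[5,6,2,2,5,4](0) P2=[4,5,3,2,0,4](1)
Move 2: P2 pit2 -> P1=[5,6,2,2,5,4](0) P2=[4,5,0,3,1,5](1)
Move 3: P2 pit1 -> P1=[5,6,2,2,5,4](0) P2=[4,0,1,4,2,6](2)
Move 4: P1 pit1 -> P1=[5,0,3,3,6,5](1) P2=[5,0,1,4,2,6](2)

Answer: 5 0 3 3 6 5 1 5 0 1 4 2 6 2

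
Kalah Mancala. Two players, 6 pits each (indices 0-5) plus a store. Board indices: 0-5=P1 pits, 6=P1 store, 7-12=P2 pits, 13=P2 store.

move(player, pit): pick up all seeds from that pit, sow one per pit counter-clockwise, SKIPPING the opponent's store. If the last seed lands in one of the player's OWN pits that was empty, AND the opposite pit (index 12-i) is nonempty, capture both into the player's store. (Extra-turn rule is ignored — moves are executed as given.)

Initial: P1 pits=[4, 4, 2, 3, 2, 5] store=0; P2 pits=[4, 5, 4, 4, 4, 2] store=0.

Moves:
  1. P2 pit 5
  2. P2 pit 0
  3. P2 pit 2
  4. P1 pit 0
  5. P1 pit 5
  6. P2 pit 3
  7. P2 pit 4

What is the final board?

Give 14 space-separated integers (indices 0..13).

Answer: 2 7 5 6 4 1 2 1 7 1 0 0 3 4

Derivation:
Move 1: P2 pit5 -> P1=[5,4,2,3,2,5](0) P2=[4,5,4,4,4,0](1)
Move 2: P2 pit0 -> P1=[5,4,2,3,2,5](0) P2=[0,6,5,5,5,0](1)
Move 3: P2 pit2 -> P1=[6,4,2,3,2,5](0) P2=[0,6,0,6,6,1](2)
Move 4: P1 pit0 -> P1=[0,5,3,4,3,6](1) P2=[0,6,0,6,6,1](2)
Move 5: P1 pit5 -> P1=[0,5,3,4,3,0](2) P2=[1,7,1,7,7,1](2)
Move 6: P2 pit3 -> P1=[1,6,4,5,3,0](2) P2=[1,7,1,0,8,2](3)
Move 7: P2 pit4 -> P1=[2,7,5,6,4,1](2) P2=[1,7,1,0,0,3](4)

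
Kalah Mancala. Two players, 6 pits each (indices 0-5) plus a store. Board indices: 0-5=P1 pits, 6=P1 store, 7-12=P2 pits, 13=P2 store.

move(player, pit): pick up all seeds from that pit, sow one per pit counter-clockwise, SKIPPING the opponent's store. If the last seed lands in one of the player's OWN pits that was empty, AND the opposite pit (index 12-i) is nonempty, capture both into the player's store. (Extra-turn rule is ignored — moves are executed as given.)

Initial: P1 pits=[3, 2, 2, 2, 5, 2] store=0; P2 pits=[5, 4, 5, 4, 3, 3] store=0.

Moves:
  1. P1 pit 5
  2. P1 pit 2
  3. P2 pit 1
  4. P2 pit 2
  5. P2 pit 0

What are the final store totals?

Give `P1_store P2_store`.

Answer: 1 2

Derivation:
Move 1: P1 pit5 -> P1=[3,2,2,2,5,0](1) P2=[6,4,5,4,3,3](0)
Move 2: P1 pit2 -> P1=[3,2,0,3,6,0](1) P2=[6,4,5,4,3,3](0)
Move 3: P2 pit1 -> P1=[3,2,0,3,6,0](1) P2=[6,0,6,5,4,4](0)
Move 4: P2 pit2 -> P1=[4,3,0,3,6,0](1) P2=[6,0,0,6,5,5](1)
Move 5: P2 pit0 -> P1=[4,3,0,3,6,0](1) P2=[0,1,1,7,6,6](2)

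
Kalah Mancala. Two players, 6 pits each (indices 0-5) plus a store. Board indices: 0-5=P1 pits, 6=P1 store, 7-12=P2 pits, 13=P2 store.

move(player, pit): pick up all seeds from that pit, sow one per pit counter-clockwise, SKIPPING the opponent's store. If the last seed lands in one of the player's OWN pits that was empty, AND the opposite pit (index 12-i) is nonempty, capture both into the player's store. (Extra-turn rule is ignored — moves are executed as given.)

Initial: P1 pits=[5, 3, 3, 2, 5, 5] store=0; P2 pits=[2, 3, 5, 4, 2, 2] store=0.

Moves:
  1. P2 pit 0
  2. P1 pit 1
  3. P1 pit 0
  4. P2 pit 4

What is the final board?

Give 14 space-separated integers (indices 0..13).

Move 1: P2 pit0 -> P1=[5,3,3,2,5,5](0) P2=[0,4,6,4,2,2](0)
Move 2: P1 pit1 -> P1=[5,0,4,3,6,5](0) P2=[0,4,6,4,2,2](0)
Move 3: P1 pit0 -> P1=[0,1,5,4,7,6](0) P2=[0,4,6,4,2,2](0)
Move 4: P2 pit4 -> P1=[0,1,5,4,7,6](0) P2=[0,4,6,4,0,3](1)

Answer: 0 1 5 4 7 6 0 0 4 6 4 0 3 1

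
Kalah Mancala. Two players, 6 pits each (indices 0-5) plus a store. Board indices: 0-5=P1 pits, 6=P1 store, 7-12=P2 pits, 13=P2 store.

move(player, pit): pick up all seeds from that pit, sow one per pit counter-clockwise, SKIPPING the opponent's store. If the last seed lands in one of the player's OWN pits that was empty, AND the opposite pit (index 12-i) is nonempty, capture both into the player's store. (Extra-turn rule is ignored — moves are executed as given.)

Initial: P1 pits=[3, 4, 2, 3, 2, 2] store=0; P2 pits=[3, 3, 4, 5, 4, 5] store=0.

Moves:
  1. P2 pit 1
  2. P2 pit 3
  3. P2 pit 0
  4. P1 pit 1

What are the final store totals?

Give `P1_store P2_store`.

Move 1: P2 pit1 -> P1=[3,4,2,3,2,2](0) P2=[3,0,5,6,5,5](0)
Move 2: P2 pit3 -> P1=[4,5,3,3,2,2](0) P2=[3,0,5,0,6,6](1)
Move 3: P2 pit0 -> P1=[4,5,0,3,2,2](0) P2=[0,1,6,0,6,6](5)
Move 4: P1 pit1 -> P1=[4,0,1,4,3,3](1) P2=[0,1,6,0,6,6](5)

Answer: 1 5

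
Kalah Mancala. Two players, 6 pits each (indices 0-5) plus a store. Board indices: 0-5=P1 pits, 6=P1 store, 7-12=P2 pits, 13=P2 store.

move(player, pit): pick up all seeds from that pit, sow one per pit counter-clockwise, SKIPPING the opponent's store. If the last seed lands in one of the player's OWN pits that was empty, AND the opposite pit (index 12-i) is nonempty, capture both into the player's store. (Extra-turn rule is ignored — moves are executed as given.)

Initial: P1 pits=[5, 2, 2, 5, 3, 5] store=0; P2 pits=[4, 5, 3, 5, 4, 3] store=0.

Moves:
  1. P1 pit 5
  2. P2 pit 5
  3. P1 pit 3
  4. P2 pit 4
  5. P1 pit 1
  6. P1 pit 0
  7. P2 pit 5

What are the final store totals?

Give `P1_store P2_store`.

Move 1: P1 pit5 -> P1=[5,2,2,5,3,0](1) P2=[5,6,4,6,4,3](0)
Move 2: P2 pit5 -> P1=[6,3,2,5,3,0](1) P2=[5,6,4,6,4,0](1)
Move 3: P1 pit3 -> P1=[6,3,2,0,4,1](2) P2=[6,7,4,6,4,0](1)
Move 4: P2 pit4 -> P1=[7,4,2,0,4,1](2) P2=[6,7,4,6,0,1](2)
Move 5: P1 pit1 -> P1=[7,0,3,1,5,2](2) P2=[6,7,4,6,0,1](2)
Move 6: P1 pit0 -> P1=[0,1,4,2,6,3](3) P2=[7,7,4,6,0,1](2)
Move 7: P2 pit5 -> P1=[0,1,4,2,6,3](3) P2=[7,7,4,6,0,0](3)

Answer: 3 3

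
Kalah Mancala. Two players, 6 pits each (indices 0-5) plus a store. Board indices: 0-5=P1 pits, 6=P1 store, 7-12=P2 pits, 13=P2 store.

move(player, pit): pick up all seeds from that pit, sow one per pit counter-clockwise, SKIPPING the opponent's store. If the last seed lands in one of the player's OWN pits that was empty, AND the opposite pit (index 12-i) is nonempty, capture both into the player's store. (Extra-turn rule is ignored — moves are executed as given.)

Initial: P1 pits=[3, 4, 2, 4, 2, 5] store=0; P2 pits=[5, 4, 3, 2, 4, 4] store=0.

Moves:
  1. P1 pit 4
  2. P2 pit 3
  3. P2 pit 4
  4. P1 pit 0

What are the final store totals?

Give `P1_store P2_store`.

Answer: 6 1

Derivation:
Move 1: P1 pit4 -> P1=[3,4,2,4,0,6](1) P2=[5,4,3,2,4,4](0)
Move 2: P2 pit3 -> P1=[3,4,2,4,0,6](1) P2=[5,4,3,0,5,5](0)
Move 3: P2 pit4 -> P1=[4,5,3,4,0,6](1) P2=[5,4,3,0,0,6](1)
Move 4: P1 pit0 -> P1=[0,6,4,5,0,6](6) P2=[5,0,3,0,0,6](1)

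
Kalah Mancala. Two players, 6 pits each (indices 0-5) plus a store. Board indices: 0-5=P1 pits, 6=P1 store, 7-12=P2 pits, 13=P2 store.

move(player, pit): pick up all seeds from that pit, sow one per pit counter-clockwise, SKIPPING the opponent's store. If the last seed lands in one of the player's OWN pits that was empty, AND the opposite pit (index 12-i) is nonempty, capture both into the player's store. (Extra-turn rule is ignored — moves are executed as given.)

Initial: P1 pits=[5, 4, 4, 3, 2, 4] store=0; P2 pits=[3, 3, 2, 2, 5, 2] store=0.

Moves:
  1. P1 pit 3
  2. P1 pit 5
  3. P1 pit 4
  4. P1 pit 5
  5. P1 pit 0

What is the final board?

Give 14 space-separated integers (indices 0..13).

Move 1: P1 pit3 -> P1=[5,4,4,0,3,5](1) P2=[3,3,2,2,5,2](0)
Move 2: P1 pit5 -> P1=[5,4,4,0,3,0](2) P2=[4,4,3,3,5,2](0)
Move 3: P1 pit4 -> P1=[5,4,4,0,0,1](3) P2=[5,4,3,3,5,2](0)
Move 4: P1 pit5 -> P1=[5,4,4,0,0,0](4) P2=[5,4,3,3,5,2](0)
Move 5: P1 pit0 -> P1=[0,5,5,1,1,0](10) P2=[0,4,3,3,5,2](0)

Answer: 0 5 5 1 1 0 10 0 4 3 3 5 2 0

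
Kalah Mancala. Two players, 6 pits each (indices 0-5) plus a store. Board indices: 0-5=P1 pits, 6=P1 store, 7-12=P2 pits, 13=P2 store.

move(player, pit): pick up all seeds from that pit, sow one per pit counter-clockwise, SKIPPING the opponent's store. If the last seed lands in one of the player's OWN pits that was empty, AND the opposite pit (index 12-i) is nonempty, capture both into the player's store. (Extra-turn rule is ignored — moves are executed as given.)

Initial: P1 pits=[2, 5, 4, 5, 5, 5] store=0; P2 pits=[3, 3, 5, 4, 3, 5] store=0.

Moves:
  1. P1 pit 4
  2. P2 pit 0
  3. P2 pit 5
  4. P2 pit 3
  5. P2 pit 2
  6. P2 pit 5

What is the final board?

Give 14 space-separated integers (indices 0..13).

Move 1: P1 pit4 -> P1=[2,5,4,5,0,6](1) P2=[4,4,6,4,3,5](0)
Move 2: P2 pit0 -> P1=[2,5,4,5,0,6](1) P2=[0,5,7,5,4,5](0)
Move 3: P2 pit5 -> P1=[3,6,5,6,0,6](1) P2=[0,5,7,5,4,0](1)
Move 4: P2 pit3 -> P1=[4,7,5,6,0,6](1) P2=[0,5,7,0,5,1](2)
Move 5: P2 pit2 -> P1=[5,8,6,6,0,6](1) P2=[0,5,0,1,6,2](3)
Move 6: P2 pit5 -> P1=[6,8,6,6,0,6](1) P2=[0,5,0,1,6,0](4)

Answer: 6 8 6 6 0 6 1 0 5 0 1 6 0 4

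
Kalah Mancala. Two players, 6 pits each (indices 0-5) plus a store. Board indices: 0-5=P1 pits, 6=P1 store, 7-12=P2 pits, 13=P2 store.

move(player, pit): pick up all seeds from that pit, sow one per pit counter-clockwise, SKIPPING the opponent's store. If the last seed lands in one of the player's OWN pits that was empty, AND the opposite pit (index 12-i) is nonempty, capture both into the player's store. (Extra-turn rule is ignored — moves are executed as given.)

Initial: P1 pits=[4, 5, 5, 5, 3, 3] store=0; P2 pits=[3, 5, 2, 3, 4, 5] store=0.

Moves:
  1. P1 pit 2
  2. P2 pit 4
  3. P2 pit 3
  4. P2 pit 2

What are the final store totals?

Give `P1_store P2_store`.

Move 1: P1 pit2 -> P1=[4,5,0,6,4,4](1) P2=[4,5,2,3,4,5](0)
Move 2: P2 pit4 -> P1=[5,6,0,6,4,4](1) P2=[4,5,2,3,0,6](1)
Move 3: P2 pit3 -> P1=[5,6,0,6,4,4](1) P2=[4,5,2,0,1,7](2)
Move 4: P2 pit2 -> P1=[5,6,0,6,4,4](1) P2=[4,5,0,1,2,7](2)

Answer: 1 2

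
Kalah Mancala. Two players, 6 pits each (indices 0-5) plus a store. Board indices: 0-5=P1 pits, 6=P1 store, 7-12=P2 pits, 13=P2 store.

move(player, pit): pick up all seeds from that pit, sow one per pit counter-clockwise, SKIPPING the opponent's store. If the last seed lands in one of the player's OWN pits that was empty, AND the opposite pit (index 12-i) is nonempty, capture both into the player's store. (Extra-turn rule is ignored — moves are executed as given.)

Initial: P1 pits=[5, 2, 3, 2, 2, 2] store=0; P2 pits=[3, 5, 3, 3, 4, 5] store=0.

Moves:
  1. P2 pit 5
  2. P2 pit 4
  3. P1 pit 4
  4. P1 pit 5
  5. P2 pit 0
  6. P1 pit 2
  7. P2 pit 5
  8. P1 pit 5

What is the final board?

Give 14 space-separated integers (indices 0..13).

Answer: 7 0 0 4 1 0 4 0 7 4 4 0 0 8

Derivation:
Move 1: P2 pit5 -> P1=[6,3,4,3,2,2](0) P2=[3,5,3,3,4,0](1)
Move 2: P2 pit4 -> P1=[7,4,4,3,2,2](0) P2=[3,5,3,3,0,1](2)
Move 3: P1 pit4 -> P1=[7,4,4,3,0,3](1) P2=[3,5,3,3,0,1](2)
Move 4: P1 pit5 -> P1=[7,4,4,3,0,0](2) P2=[4,6,3,3,0,1](2)
Move 5: P2 pit0 -> P1=[7,0,4,3,0,0](2) P2=[0,7,4,4,0,1](7)
Move 6: P1 pit2 -> P1=[7,0,0,4,1,1](3) P2=[0,7,4,4,0,1](7)
Move 7: P2 pit5 -> P1=[7,0,0,4,1,1](3) P2=[0,7,4,4,0,0](8)
Move 8: P1 pit5 -> P1=[7,0,0,4,1,0](4) P2=[0,7,4,4,0,0](8)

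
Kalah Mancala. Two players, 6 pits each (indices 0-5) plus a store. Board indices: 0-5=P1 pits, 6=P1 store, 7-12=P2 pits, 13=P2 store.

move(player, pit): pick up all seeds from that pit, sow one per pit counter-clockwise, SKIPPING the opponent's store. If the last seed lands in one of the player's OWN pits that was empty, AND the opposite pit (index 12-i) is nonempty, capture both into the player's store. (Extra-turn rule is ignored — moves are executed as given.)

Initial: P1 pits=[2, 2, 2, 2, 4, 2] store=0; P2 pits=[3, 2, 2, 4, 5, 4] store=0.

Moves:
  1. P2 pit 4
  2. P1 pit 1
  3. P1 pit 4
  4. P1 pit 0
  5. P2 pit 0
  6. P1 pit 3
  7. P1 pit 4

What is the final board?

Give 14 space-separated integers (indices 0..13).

Answer: 0 0 5 0 0 5 2 1 4 4 5 0 5 3

Derivation:
Move 1: P2 pit4 -> P1=[3,3,3,2,4,2](0) P2=[3,2,2,4,0,5](1)
Move 2: P1 pit1 -> P1=[3,0,4,3,5,2](0) P2=[3,2,2,4,0,5](1)
Move 3: P1 pit4 -> P1=[3,0,4,3,0,3](1) P2=[4,3,3,4,0,5](1)
Move 4: P1 pit0 -> P1=[0,1,5,4,0,3](1) P2=[4,3,3,4,0,5](1)
Move 5: P2 pit0 -> P1=[0,0,5,4,0,3](1) P2=[0,4,4,5,0,5](3)
Move 6: P1 pit3 -> P1=[0,0,5,0,1,4](2) P2=[1,4,4,5,0,5](3)
Move 7: P1 pit4 -> P1=[0,0,5,0,0,5](2) P2=[1,4,4,5,0,5](3)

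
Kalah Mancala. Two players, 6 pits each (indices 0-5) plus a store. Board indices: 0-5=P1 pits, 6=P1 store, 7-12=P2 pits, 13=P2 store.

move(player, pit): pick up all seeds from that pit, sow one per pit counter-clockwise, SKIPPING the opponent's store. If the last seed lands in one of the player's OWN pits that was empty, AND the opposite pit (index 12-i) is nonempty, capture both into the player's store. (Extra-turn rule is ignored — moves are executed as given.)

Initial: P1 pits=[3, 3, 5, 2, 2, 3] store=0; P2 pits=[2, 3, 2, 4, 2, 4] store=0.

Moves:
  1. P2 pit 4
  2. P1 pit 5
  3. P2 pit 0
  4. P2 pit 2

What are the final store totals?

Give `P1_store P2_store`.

Move 1: P2 pit4 -> P1=[3,3,5,2,2,3](0) P2=[2,3,2,4,0,5](1)
Move 2: P1 pit5 -> P1=[3,3,5,2,2,0](1) P2=[3,4,2,4,0,5](1)
Move 3: P2 pit0 -> P1=[3,3,5,2,2,0](1) P2=[0,5,3,5,0,5](1)
Move 4: P2 pit2 -> P1=[3,3,5,2,2,0](1) P2=[0,5,0,6,1,6](1)

Answer: 1 1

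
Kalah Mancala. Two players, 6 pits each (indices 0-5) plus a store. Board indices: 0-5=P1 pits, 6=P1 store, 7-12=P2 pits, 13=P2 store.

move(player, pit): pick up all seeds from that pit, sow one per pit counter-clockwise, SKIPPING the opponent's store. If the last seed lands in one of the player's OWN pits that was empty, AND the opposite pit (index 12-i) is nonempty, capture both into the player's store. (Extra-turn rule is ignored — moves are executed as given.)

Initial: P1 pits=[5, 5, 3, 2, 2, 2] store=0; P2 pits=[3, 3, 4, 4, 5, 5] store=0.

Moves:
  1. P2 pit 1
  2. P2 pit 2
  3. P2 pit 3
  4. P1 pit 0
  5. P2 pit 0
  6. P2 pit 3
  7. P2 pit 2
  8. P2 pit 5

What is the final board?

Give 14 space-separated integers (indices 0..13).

Answer: 1 8 1 4 4 4 1 0 1 0 0 10 0 9

Derivation:
Move 1: P2 pit1 -> P1=[5,5,3,2,2,2](0) P2=[3,0,5,5,6,5](0)
Move 2: P2 pit2 -> P1=[6,5,3,2,2,2](0) P2=[3,0,0,6,7,6](1)
Move 3: P2 pit3 -> P1=[7,6,4,2,2,2](0) P2=[3,0,0,0,8,7](2)
Move 4: P1 pit0 -> P1=[0,7,5,3,3,3](1) P2=[4,0,0,0,8,7](2)
Move 5: P2 pit0 -> P1=[0,7,5,3,3,3](1) P2=[0,1,1,1,9,7](2)
Move 6: P2 pit3 -> P1=[0,7,5,3,3,3](1) P2=[0,1,1,0,10,7](2)
Move 7: P2 pit2 -> P1=[0,7,0,3,3,3](1) P2=[0,1,0,0,10,7](8)
Move 8: P2 pit5 -> P1=[1,8,1,4,4,4](1) P2=[0,1,0,0,10,0](9)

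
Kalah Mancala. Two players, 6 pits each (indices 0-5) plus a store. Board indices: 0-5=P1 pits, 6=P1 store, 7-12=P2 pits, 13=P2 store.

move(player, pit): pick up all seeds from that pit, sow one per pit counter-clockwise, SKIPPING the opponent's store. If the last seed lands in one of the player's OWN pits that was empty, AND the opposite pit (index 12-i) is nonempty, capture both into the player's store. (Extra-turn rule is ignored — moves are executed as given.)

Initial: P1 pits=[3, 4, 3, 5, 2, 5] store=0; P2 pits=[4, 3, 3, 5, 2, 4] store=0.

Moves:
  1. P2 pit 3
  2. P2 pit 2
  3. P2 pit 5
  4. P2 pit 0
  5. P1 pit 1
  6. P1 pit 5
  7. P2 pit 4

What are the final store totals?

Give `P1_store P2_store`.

Answer: 2 3

Derivation:
Move 1: P2 pit3 -> P1=[4,5,3,5,2,5](0) P2=[4,3,3,0,3,5](1)
Move 2: P2 pit2 -> P1=[4,5,3,5,2,5](0) P2=[4,3,0,1,4,6](1)
Move 3: P2 pit5 -> P1=[5,6,4,6,3,5](0) P2=[4,3,0,1,4,0](2)
Move 4: P2 pit0 -> P1=[5,6,4,6,3,5](0) P2=[0,4,1,2,5,0](2)
Move 5: P1 pit1 -> P1=[5,0,5,7,4,6](1) P2=[1,4,1,2,5,0](2)
Move 6: P1 pit5 -> P1=[5,0,5,7,4,0](2) P2=[2,5,2,3,6,0](2)
Move 7: P2 pit4 -> P1=[6,1,6,8,4,0](2) P2=[2,5,2,3,0,1](3)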